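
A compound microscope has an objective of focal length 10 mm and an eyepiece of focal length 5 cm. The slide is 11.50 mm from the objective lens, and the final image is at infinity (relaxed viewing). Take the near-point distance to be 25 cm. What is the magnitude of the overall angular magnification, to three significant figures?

33.3

Convert to cm: f_obj = 10 mm = 1 cm; d_o = 11.50 mm = 1.15 cm.
Objective: 1/d_i = 1/f_obj - 1/d_o = 1/1 - 1/1.15 = 0.13043 cm^-1, so d_i = 7.667 cm.
m_obj = -d_i/d_o = -7.667/1.15 = -6.667.
Eyepiece angular magnification (image at infinity): M_eye = D/f_e = 25/5 = 5.000.
Overall M = m_obj x M_eye = (-6.667)(5.000) = -33.33.
|M| = 33.33.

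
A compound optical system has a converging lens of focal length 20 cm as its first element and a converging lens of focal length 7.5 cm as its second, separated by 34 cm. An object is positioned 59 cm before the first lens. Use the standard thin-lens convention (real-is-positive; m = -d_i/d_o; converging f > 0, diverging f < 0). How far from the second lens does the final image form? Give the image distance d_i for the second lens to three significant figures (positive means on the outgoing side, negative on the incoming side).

Applying the thin-lens equation to the first lens, 1/20 = 1/59 + 1/d_i1, which gives d_i1 = 30.256 cm.
That image sits 3.744 cm in front of the second lens, so d_o2 = 3.744 cm.
Applying the thin-lens equation again with f_2 = 7.5 cm and d_o2 = 3.744 cm gives d_i2 = -7.474 cm.

-7.47 cm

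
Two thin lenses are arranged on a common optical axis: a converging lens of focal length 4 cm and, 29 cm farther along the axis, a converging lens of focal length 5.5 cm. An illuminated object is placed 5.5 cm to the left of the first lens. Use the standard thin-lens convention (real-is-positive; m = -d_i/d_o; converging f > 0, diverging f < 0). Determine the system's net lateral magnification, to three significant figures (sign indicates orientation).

First lens: d_i1 = 1/(1/4 - 1/5.5) = 14.667 cm.
m_1 = -(14.667)/5.5 = -2.6667.
That image sits 14.333 cm in front of the second lens, so d_o2 = 14.333 cm.
Second lens: d_i2 = 1/(1/5.5 - 1/(14.333)) = 8.925 cm.
m_2 = -(8.925)/(14.333) = -0.6226.
Total m = m_1 x m_2 = (-2.6667)(-0.6226) = 1.6604.

1.66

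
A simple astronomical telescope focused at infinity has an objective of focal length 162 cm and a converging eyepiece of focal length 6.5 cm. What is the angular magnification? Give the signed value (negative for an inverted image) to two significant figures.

M = -f_obj/f_eye = -162/(6.5) = -24.923.

-25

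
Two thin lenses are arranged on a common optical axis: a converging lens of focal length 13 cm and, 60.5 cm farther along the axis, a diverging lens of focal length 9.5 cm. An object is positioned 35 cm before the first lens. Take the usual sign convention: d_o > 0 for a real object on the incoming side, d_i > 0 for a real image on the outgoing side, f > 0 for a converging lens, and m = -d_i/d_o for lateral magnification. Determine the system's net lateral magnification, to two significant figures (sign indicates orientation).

Lens 1: 1/d_i1 = 1/f_1 - 1/d_o1 = 1/13 - 1/35 = 0.04835 cm^-1, so d_i1 = 20.682 cm.
m_1 = -(20.682)/35 = -0.5909.
Object distance for lens 2: d_o2 = 60.5 - 20.682 = 39.818 cm.
Lens 2: 1/d_i2 = 1/f_2 - 1/d_o2 = 1/(-9.5) - 1/(39.818) = -0.13038 cm^-1, so d_i2 = -7.670 cm.
m_2 = -(-7.670)/(39.818) = 0.1926.
Overall magnification: m = m_1 m_2 = -0.1138.

-0.11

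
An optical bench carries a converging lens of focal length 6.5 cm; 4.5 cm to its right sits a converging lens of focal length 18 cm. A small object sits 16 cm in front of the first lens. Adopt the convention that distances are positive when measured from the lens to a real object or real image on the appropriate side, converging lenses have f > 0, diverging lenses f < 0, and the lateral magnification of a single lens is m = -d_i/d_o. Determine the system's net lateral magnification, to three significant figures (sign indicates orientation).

-0.504

Applying the thin-lens equation to the first lens, 1/6.5 = 1/16 + 1/d_i1, which gives d_i1 = 10.947 cm.
Its lateral magnification is m_1 = -d_i1/d_o1 = -(10.947)/16 = -0.6842.
This image would form 10.947 cm past lens 1, i.e. 6.447 cm beyond lens 2, so it is a virtual object for lens 2: d_o2 = 4.5 - 10.947 = -6.447 cm.
Applying the thin-lens equation again with f_2 = 18 cm and d_o2 = -6.447 cm gives d_i2 = 4.747 cm.
m_2 = -(4.747)/(-6.447) = 0.7363.
The system's lateral magnification is m_1 m_2 = (-0.6842)(0.7363) = -0.5038.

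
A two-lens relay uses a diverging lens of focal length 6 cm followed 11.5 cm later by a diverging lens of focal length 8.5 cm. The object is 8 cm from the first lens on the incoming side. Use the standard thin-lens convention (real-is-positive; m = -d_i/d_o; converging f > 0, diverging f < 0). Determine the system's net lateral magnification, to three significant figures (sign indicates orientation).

0.155

First lens: d_i1 = 1/(1/(-6) - 1/8) = -3.429 cm.
m_1 = -(-3.429)/8 = 0.4286.
With d_i1 < 0 the first image is virtual and lies on the object side; the object distance for lens 2 is d_o2 = 11.5 - (-3.429) = 14.929 cm.
Second lens: d_i2 = 1/(1/(-8.5) - 1/(14.929)) = -5.416 cm.
m_2 = -(-5.416)/(14.929) = 0.3628.
Total m = m_1 x m_2 = (0.4286)(0.3628) = 0.1555.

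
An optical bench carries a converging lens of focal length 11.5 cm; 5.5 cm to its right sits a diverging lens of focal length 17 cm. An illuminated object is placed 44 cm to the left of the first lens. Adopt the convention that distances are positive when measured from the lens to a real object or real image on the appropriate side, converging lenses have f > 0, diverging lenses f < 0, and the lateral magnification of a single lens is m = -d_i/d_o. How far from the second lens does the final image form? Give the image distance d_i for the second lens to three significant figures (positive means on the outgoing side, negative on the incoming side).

First lens: d_i1 = 1/(1/11.5 - 1/44) = 15.569 cm.
This image would form 15.569 cm past lens 1, i.e. 10.069 cm beyond lens 2, so it is a virtual object for lens 2: d_o2 = 5.5 - 15.569 = -10.069 cm.
Second lens: d_i2 = 1/(1/(-17) - 1/(-10.069)) = 24.698 cm.

24.7 cm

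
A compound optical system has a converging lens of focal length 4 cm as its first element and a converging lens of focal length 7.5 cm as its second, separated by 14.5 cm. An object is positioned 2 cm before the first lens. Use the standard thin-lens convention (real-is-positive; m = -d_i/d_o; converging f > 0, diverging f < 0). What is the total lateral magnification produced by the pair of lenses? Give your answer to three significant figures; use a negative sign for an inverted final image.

Applying the thin-lens equation to the first lens, 1/4 = 1/2 + 1/d_i1, which gives d_i1 = -4.000 cm.
Its lateral magnification is m_1 = -d_i1/d_o1 = -(-4.000)/2 = 2.0000.
With d_i1 < 0 the first image is virtual and lies on the object side; the object distance for lens 2 is d_o2 = 14.5 - (-4.000) = 18.500 cm.
Applying the thin-lens equation again with f_2 = 7.5 cm and d_o2 = 18.500 cm gives d_i2 = 12.614 cm.
m_2 = -(12.614)/(18.500) = -0.6818.
Overall magnification: m = m_1 m_2 = -1.3636.

-1.36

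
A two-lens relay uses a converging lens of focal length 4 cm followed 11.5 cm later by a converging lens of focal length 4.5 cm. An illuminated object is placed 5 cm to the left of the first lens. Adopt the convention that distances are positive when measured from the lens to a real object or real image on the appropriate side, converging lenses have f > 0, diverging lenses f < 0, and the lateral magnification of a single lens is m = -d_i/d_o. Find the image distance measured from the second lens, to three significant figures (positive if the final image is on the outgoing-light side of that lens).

Applying the thin-lens equation to the first lens, 1/4 = 1/5 + 1/d_i1, which gives d_i1 = 20.000 cm.
Since 20.000 cm > 11.5 cm, the first image lies past the second lens and serves as a virtual object: d_o2 = L - d_i1 = -8.500 cm.
Applying the thin-lens equation again with f_2 = 4.5 cm and d_o2 = -8.500 cm gives d_i2 = 2.942 cm.

2.94 cm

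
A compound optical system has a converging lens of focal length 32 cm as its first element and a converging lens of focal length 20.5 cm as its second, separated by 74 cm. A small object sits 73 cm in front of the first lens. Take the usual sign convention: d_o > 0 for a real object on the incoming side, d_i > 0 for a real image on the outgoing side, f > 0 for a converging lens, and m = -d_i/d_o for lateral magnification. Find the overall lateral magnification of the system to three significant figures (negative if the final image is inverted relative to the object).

Lens 1: 1/d_i1 = 1/f_1 - 1/d_o1 = 1/32 - 1/73 = 0.01755 cm^-1, so d_i1 = 56.976 cm.
m_1 = -(56.976)/73 = -0.7805.
The intermediate image is 56.976 cm to the right of lens 1, so d_o2 = L - d_i1 = 74 - 56.976 = 17.024 cm.
Lens 2: 1/d_i2 = 1/f_2 - 1/d_o2 = 1/20.5 - 1/(17.024) = -0.00996 cm^-1, so d_i2 = -100.414 cm.
m_2 = -(-100.414)/(17.024) = 5.8982.
Overall magnification: m = m_1 m_2 = -4.6035.

-4.60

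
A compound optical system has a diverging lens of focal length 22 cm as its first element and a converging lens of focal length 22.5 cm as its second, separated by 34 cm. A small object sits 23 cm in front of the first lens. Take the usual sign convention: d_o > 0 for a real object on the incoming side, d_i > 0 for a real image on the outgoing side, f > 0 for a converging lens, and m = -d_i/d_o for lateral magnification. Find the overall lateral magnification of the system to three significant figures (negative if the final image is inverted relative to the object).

First lens: d_i1 = 1/(1/(-22) - 1/23) = -11.244 cm.
m_1 = -(-11.244)/23 = 0.4889.
The intermediate image is virtual, 11.244 cm to the left of lens 1, so d_o2 = L - d_i1 = 34 - (-11.244) = 45.244 cm.
Second lens: d_i2 = 1/(1/22.5 - 1/(45.244)) = 44.758 cm.
m_2 = -(44.758)/(45.244) = -0.9893.
The system's lateral magnification is m_1 m_2 = (0.4889)(-0.9893) = -0.4836.

-0.484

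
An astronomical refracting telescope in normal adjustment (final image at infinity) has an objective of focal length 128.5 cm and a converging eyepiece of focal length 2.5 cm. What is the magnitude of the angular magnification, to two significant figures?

|M| = f_obj/|f_eye| = 128.5/2.5 = 51.400.

51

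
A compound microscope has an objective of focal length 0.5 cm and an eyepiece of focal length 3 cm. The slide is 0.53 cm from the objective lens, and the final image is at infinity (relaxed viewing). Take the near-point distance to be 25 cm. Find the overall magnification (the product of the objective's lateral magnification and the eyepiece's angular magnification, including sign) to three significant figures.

-139

Objective: 1/d_i = 1/f_obj - 1/d_o = 1/0.5 - 1/0.53 = 0.11321 cm^-1, so d_i = 8.833 cm.
m_obj = -d_i/d_o = -8.833/0.53 = -16.667.
Eyepiece angular magnification (image at infinity): M_eye = D/f_e = 25/3 = 8.333.
Overall M = m_obj x M_eye = (-16.667)(8.333) = -138.89.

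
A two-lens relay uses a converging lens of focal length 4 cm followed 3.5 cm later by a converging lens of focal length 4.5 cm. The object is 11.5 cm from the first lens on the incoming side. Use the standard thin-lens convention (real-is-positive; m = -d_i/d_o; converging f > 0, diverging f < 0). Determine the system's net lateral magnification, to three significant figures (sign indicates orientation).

Applying the thin-lens equation to the first lens, 1/4 = 1/11.5 + 1/d_i1, which gives d_i1 = 6.133 cm.
Its lateral magnification is m_1 = -d_i1/d_o1 = -(6.133)/11.5 = -0.5333.
This image would form 6.133 cm past lens 1, i.e. 2.633 cm beyond lens 2, so it is a virtual object for lens 2: d_o2 = 3.5 - 6.133 = -2.633 cm.
Applying the thin-lens equation again with f_2 = 4.5 cm and d_o2 = -2.633 cm gives d_i2 = 1.661 cm.
m_2 = -(1.661)/(-2.633) = 0.6308.
Overall magnification: m = m_1 m_2 = -0.3364.

-0.336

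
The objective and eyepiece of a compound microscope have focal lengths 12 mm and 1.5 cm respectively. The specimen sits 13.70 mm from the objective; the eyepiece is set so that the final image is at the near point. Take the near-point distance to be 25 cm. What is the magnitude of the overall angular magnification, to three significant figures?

Convert to cm: f_obj = 12 mm = 1.2 cm; d_o = 13.70 mm = 1.37 cm.
Objective: 1/d_i = 1/f_obj - 1/d_o = 1/1.2 - 1/1.37 = 0.10341 cm^-1, so d_i = 9.671 cm.
m_obj = -d_i/d_o = -9.671/1.37 = -7.059.
Eyepiece angular magnification (image at near point): M_eye = 1 + D/f_e = 1 + 25/1.5 = 17.667.
Overall M = m_obj x M_eye = (-7.059)(17.667) = -124.71.
|M| = 124.71.

125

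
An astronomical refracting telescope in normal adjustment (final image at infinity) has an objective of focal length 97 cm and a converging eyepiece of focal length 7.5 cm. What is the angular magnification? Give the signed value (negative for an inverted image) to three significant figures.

-12.9

M = -f_obj/f_eye = -97/(7.5) = -12.933.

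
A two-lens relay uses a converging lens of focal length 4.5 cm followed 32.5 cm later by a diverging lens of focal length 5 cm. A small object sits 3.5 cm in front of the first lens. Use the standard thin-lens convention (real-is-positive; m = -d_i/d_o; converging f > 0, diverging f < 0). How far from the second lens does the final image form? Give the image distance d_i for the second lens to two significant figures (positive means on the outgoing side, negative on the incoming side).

-4.5 cm

First lens: d_i1 = 1/(1/4.5 - 1/3.5) = -15.750 cm.
The intermediate image is virtual, 15.750 cm to the left of lens 1, so d_o2 = L - d_i1 = 32.5 - (-15.750) = 48.250 cm.
Second lens: d_i2 = 1/(1/(-5) - 1/(48.250)) = -4.531 cm.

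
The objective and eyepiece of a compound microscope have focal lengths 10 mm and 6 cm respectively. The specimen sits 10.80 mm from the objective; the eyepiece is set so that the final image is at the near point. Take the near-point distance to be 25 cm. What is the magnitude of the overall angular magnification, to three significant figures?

Convert to cm: f_obj = 10 mm = 1 cm; d_o = 10.80 mm = 1.08 cm.
Objective: 1/d_i = 1/f_obj - 1/d_o = 1/1 - 1/1.08 = 0.07407 cm^-1, so d_i = 13.500 cm.
m_obj = -d_i/d_o = -13.500/1.08 = -12.500.
Eyepiece angular magnification (image at near point): M_eye = 1 + D/f_e = 1 + 25/6 = 5.167.
Overall M = m_obj x M_eye = (-12.500)(5.167) = -64.58.
|M| = 64.58.

64.6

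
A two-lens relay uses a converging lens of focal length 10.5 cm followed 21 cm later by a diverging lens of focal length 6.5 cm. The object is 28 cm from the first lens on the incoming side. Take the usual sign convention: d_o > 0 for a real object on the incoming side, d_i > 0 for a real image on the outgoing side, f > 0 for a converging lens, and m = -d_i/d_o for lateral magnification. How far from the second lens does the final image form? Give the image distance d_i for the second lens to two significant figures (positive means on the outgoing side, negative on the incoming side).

Lens 1: 1/d_i1 = 1/f_1 - 1/d_o1 = 1/10.5 - 1/28 = 0.05952 cm^-1, so d_i1 = 16.800 cm.
The intermediate image is 16.800 cm to the right of lens 1, so d_o2 = L - d_i1 = 21 - 16.800 = 4.200 cm.
Lens 2: 1/d_i2 = 1/f_2 - 1/d_o2 = 1/(-6.5) - 1/(4.200) = -0.39194 cm^-1, so d_i2 = -2.551 cm.

-2.6 cm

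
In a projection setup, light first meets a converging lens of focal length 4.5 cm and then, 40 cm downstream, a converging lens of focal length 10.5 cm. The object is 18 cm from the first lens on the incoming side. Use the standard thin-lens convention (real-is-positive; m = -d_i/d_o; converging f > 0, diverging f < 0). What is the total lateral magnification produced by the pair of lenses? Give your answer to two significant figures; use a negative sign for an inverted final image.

Applying the thin-lens equation to the first lens, 1/4.5 = 1/18 + 1/d_i1, which gives d_i1 = 6.000 cm.
Its lateral magnification is m_1 = -d_i1/d_o1 = -(6.000)/18 = -0.3333.
Object distance for lens 2: d_o2 = 40 - 6.000 = 34.000 cm.
Applying the thin-lens equation again with f_2 = 10.5 cm and d_o2 = 34.000 cm gives d_i2 = 15.191 cm.
m_2 = -(15.191)/(34.000) = -0.4468.
The system's lateral magnification is m_1 m_2 = (-0.3333)(-0.4468) = 0.1489.

0.15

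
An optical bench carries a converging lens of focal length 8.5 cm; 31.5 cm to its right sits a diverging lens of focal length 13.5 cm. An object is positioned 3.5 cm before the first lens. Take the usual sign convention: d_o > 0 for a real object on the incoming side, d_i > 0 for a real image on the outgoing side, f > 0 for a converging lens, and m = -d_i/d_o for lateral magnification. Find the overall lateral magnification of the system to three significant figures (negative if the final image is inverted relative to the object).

First lens: d_i1 = 1/(1/8.5 - 1/3.5) = -5.950 cm.
m_1 = -(-5.950)/3.5 = 1.7000.
With d_i1 < 0 the first image is virtual and lies on the object side; the object distance for lens 2 is d_o2 = 31.5 - (-5.950) = 37.450 cm.
Second lens: d_i2 = 1/(1/(-13.5) - 1/(37.450)) = -9.923 cm.
m_2 = -(-9.923)/(37.450) = 0.2650.
Total m = m_1 x m_2 = (1.7000)(0.2650) = 0.4504.

0.450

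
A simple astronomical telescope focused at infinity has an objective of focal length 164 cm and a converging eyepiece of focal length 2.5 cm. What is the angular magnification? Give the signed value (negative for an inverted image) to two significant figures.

-66

M = -f_obj/f_eye = -164/(2.5) = -65.600.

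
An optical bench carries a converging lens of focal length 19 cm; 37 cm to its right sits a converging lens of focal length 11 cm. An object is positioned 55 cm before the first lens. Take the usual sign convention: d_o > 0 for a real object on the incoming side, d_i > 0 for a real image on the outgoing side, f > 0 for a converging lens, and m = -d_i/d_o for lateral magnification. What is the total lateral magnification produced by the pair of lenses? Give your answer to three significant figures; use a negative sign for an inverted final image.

-1.92

Applying the thin-lens equation to the first lens, 1/19 = 1/55 + 1/d_i1, which gives d_i1 = 29.028 cm.
Its lateral magnification is m_1 = -d_i1/d_o1 = -(29.028)/55 = -0.5278.
Object distance for lens 2: d_o2 = 37 - 29.028 = 7.972 cm.
Applying the thin-lens equation again with f_2 = 11 cm and d_o2 = 7.972 cm gives d_i2 = -28.963 cm.
m_2 = -(-28.963)/(7.972) = 3.6330.
Overall magnification: m = m_1 m_2 = -1.9174.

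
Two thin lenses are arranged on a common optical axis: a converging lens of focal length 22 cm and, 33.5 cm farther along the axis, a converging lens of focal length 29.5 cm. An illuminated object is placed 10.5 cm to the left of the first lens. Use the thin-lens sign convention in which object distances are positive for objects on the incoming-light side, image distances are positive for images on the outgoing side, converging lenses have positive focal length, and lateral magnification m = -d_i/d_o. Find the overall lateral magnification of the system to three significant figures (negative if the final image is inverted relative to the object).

-2.34

Lens 1: 1/d_i1 = 1/f_1 - 1/d_o1 = 1/22 - 1/10.5 = -0.04978 cm^-1, so d_i1 = -20.087 cm.
m_1 = -(-20.087)/10.5 = 1.9130.
The intermediate image is virtual, 20.087 cm to the left of lens 1, so d_o2 = L - d_i1 = 33.5 - (-20.087) = 53.587 cm.
Lens 2: 1/d_i2 = 1/f_2 - 1/d_o2 = 1/29.5 - 1/(53.587) = 0.01524 cm^-1, so d_i2 = 65.630 cm.
m_2 = -(65.630)/(53.587) = -1.2247.
Overall magnification: m = m_1 m_2 = -2.3430.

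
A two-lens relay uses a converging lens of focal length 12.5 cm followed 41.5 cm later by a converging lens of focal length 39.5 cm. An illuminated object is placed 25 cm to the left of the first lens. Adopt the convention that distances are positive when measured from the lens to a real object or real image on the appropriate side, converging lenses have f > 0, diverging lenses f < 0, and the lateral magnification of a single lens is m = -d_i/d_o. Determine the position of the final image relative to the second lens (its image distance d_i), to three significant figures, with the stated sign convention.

Applying the thin-lens equation to the first lens, 1/12.5 = 1/25 + 1/d_i1, which gives d_i1 = 25.000 cm.
That image sits 16.500 cm in front of the second lens, so d_o2 = 16.500 cm.
Applying the thin-lens equation again with f_2 = 39.5 cm and d_o2 = 16.500 cm gives d_i2 = -28.337 cm.

-28.3 cm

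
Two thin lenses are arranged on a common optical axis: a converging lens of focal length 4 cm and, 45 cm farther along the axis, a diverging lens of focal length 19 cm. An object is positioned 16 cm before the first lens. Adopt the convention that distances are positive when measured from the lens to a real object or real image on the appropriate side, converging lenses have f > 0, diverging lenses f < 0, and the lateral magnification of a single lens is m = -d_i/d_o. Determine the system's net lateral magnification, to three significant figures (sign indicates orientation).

-0.108

Lens 1: 1/d_i1 = 1/f_1 - 1/d_o1 = 1/4 - 1/16 = 0.18750 cm^-1, so d_i1 = 5.333 cm.
m_1 = -(5.333)/16 = -0.3333.
The intermediate image is 5.333 cm to the right of lens 1, so d_o2 = L - d_i1 = 45 - 5.333 = 39.667 cm.
Lens 2: 1/d_i2 = 1/f_2 - 1/d_o2 = 1/(-19) - 1/(39.667) = -0.07784 cm^-1, so d_i2 = -12.847 cm.
m_2 = -(-12.847)/(39.667) = 0.3239.
Total m = m_1 x m_2 = (-0.3333)(0.3239) = -0.1080.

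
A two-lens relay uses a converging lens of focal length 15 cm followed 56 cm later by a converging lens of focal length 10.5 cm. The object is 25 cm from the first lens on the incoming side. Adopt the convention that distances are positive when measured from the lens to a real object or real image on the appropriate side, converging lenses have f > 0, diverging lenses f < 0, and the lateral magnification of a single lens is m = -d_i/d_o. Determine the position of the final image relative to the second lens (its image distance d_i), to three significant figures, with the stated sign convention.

24.3 cm

First lens: d_i1 = 1/(1/15 - 1/25) = 37.500 cm.
Object distance for lens 2: d_o2 = 56 - 37.500 = 18.500 cm.
Second lens: d_i2 = 1/(1/10.5 - 1/(18.500)) = 24.281 cm.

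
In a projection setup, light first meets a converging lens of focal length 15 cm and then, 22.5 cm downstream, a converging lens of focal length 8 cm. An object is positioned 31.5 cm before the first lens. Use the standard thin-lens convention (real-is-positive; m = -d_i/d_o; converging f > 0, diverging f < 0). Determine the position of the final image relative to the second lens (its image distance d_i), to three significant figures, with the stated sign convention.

3.47 cm

Lens 1: 1/d_i1 = 1/f_1 - 1/d_o1 = 1/15 - 1/31.5 = 0.03492 cm^-1, so d_i1 = 28.636 cm.
Since 28.636 cm > 22.5 cm, the first image lies past the second lens and serves as a virtual object: d_o2 = L - d_i1 = -6.136 cm.
Lens 2: 1/d_i2 = 1/f_2 - 1/d_o2 = 1/8 - 1/(-6.136) = 0.28796 cm^-1, so d_i2 = 3.473 cm.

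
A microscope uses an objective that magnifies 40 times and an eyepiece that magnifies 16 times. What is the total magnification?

640

The overall magnification of a compound microscope is the product of the objective and eyepiece magnifications:
M = M_obj x M_eye = 40 x 16 = 640.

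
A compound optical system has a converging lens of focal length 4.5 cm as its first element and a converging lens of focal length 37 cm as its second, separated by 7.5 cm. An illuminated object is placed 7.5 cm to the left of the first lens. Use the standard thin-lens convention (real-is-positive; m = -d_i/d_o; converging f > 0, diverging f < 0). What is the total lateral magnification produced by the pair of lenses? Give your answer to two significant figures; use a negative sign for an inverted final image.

-1.4

Lens 1: 1/d_i1 = 1/f_1 - 1/d_o1 = 1/4.5 - 1/7.5 = 0.08889 cm^-1, so d_i1 = 11.250 cm.
m_1 = -(11.250)/7.5 = -1.5000.
This image would form 11.250 cm past lens 1, i.e. 3.750 cm beyond lens 2, so it is a virtual object for lens 2: d_o2 = 7.5 - 11.250 = -3.750 cm.
Lens 2: 1/d_i2 = 1/f_2 - 1/d_o2 = 1/37 - 1/(-3.750) = 0.29369 cm^-1, so d_i2 = 3.405 cm.
m_2 = -(3.405)/(-3.750) = 0.9080.
Overall magnification: m = m_1 m_2 = -1.3620.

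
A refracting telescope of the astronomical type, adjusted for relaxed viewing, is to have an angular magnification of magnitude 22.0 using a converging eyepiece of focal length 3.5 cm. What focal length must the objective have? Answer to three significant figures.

|M| = f_obj/|f_eye|, so f_obj = |M| x |f_eye| = 22.0 x 3.5 = 77.000 cm.

77.0 cm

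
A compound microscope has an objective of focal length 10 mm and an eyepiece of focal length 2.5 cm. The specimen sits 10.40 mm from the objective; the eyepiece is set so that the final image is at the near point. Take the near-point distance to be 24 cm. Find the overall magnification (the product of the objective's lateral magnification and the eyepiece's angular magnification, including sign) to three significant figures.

-265

Convert to cm: f_obj = 10 mm = 1 cm; d_o = 10.40 mm = 1.04 cm.
Objective: 1/d_i = 1/f_obj - 1/d_o = 1/1 - 1/1.04 = 0.03846 cm^-1, so d_i = 26.000 cm.
m_obj = -d_i/d_o = -26.000/1.04 = -25.000.
Eyepiece angular magnification (image at near point): M_eye = 1 + D/f_e = 1 + 24/2.5 = 10.600.
Overall M = m_obj x M_eye = (-25.000)(10.600) = -265.00.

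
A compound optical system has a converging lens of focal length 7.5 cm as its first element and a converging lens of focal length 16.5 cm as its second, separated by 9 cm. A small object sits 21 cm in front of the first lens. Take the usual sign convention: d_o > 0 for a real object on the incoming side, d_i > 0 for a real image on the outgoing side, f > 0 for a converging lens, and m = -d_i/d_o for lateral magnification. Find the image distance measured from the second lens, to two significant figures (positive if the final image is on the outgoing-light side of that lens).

2.3 cm

First lens: d_i1 = 1/(1/7.5 - 1/21) = 11.667 cm.
This image would form 11.667 cm past lens 1, i.e. 2.667 cm beyond lens 2, so it is a virtual object for lens 2: d_o2 = 9 - 11.667 = -2.667 cm.
Second lens: d_i2 = 1/(1/16.5 - 1/(-2.667)) = 2.296 cm.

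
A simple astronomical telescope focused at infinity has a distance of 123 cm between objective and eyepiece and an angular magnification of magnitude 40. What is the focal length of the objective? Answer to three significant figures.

In normal adjustment the tube length equals f_obj + f_eye and |M| = f_obj/f_eye.
So f_obj = 40 f_eye and 40 f_eye + f_eye = 123 cm, giving f_eye = 123/41 = 3.000 cm and f_obj = 120.000 cm.

120 cm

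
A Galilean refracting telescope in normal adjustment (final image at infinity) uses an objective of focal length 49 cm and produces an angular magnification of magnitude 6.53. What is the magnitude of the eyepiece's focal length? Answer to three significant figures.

|M| = f_obj/|f_eye|, so |f_eye| = f_obj/|M| = 49/6.53 = 7.504 cm.
(The eyepiece is diverging, so its signed focal length is -7.504 cm.)

7.50 cm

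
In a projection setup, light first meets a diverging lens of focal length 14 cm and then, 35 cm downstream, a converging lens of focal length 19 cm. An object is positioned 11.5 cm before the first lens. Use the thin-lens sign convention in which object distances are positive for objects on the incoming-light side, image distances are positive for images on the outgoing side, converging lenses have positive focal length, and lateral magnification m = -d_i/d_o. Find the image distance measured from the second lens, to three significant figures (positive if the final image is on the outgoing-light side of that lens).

35.2 cm

Applying the thin-lens equation to the first lens, 1/(-14) = 1/11.5 + 1/d_i1, which gives d_i1 = -6.314 cm.
The intermediate image is virtual, 6.314 cm to the left of lens 1, so d_o2 = L - d_i1 = 35 - (-6.314) = 41.314 cm.
Applying the thin-lens equation again with f_2 = 19 cm and d_o2 = 41.314 cm gives d_i2 = 35.178 cm.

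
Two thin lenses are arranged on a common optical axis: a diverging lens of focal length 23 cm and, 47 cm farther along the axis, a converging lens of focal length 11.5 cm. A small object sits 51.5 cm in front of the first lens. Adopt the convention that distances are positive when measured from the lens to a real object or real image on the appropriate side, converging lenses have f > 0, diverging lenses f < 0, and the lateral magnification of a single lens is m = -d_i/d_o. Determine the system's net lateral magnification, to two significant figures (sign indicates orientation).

Lens 1: 1/d_i1 = 1/f_1 - 1/d_o1 = 1/(-23) - 1/51.5 = -0.06290 cm^-1, so d_i1 = -15.899 cm.
m_1 = -(-15.899)/51.5 = 0.3087.
With d_i1 < 0 the first image is virtual and lies on the object side; the object distance for lens 2 is d_o2 = 47 - (-15.899) = 62.899 cm.
Lens 2: 1/d_i2 = 1/f_2 - 1/d_o2 = 1/11.5 - 1/(62.899) = 0.07106 cm^-1, so d_i2 = 14.073 cm.
m_2 = -(14.073)/(62.899) = -0.2237.
The system's lateral magnification is m_1 m_2 = (0.3087)(-0.2237) = -0.0691.

-0.069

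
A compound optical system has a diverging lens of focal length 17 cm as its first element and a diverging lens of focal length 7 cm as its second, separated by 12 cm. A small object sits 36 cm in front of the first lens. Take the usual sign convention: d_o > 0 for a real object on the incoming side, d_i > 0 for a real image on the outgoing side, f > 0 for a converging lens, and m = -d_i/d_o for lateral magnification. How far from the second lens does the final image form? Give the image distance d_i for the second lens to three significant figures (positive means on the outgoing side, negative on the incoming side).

-5.40 cm

Applying the thin-lens equation to the first lens, 1/(-17) = 1/36 + 1/d_i1, which gives d_i1 = -11.547 cm.
With d_i1 < 0 the first image is virtual and lies on the object side; the object distance for lens 2 is d_o2 = 12 - (-11.547) = 23.547 cm.
Applying the thin-lens equation again with f_2 = -7 cm and d_o2 = 23.547 cm gives d_i2 = -5.396 cm.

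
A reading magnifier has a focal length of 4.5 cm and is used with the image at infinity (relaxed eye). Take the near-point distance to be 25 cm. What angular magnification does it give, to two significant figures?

5.6

M = D/f = 25/4.5 = 5.556.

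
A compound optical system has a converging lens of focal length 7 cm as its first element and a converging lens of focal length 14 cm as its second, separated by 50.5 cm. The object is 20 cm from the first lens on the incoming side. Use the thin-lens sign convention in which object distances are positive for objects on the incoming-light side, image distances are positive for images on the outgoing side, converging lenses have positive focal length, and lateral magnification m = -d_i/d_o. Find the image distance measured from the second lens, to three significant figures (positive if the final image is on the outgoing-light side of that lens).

Lens 1: 1/d_i1 = 1/f_1 - 1/d_o1 = 1/7 - 1/20 = 0.09286 cm^-1, so d_i1 = 10.769 cm.
Object distance for lens 2: d_o2 = 50.5 - 10.769 = 39.731 cm.
Lens 2: 1/d_i2 = 1/f_2 - 1/d_o2 = 1/14 - 1/(39.731) = 0.04626 cm^-1, so d_i2 = 21.617 cm.

21.6 cm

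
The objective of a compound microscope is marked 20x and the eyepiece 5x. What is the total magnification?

The overall magnification of a compound microscope is the product of the objective and eyepiece magnifications:
M = M_obj x M_eye = 20 x 5 = 100.

100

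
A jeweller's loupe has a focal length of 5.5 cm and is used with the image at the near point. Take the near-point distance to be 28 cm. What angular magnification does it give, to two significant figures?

6.1

M = 1 + D/f = 1 + 28/5.5 = 6.091.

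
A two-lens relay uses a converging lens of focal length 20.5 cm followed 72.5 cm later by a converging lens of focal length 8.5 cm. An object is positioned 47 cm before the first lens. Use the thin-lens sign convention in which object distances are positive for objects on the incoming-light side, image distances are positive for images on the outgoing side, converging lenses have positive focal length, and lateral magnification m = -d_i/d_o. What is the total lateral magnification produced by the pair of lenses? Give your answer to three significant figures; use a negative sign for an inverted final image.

Lens 1: 1/d_i1 = 1/f_1 - 1/d_o1 = 1/20.5 - 1/47 = 0.02750 cm^-1, so d_i1 = 36.358 cm.
m_1 = -(36.358)/47 = -0.7736.
Object distance for lens 2: d_o2 = 72.5 - 36.358 = 36.142 cm.
Lens 2: 1/d_i2 = 1/f_2 - 1/d_o2 = 1/8.5 - 1/(36.142) = 0.08998 cm^-1, so d_i2 = 11.114 cm.
m_2 = -(11.114)/(36.142) = -0.3075.
Total m = m_1 x m_2 = (-0.7736)(-0.3075) = 0.2379.

0.238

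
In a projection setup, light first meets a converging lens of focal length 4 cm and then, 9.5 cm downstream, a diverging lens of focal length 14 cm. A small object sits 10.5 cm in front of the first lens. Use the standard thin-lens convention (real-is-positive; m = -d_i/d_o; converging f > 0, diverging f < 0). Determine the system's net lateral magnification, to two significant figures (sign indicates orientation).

Applying the thin-lens equation to the first lens, 1/4 = 1/10.5 + 1/d_i1, which gives d_i1 = 6.462 cm.
Its lateral magnification is m_1 = -d_i1/d_o1 = -(6.462)/10.5 = -0.6154.
Object distance for lens 2: d_o2 = 9.5 - 6.462 = 3.038 cm.
Applying the thin-lens equation again with f_2 = -14 cm and d_o2 = 3.038 cm gives d_i2 = -2.497 cm.
m_2 = -(-2.497)/(3.038) = 0.8217.
Total m = m_1 x m_2 = (-0.6154)(0.8217) = -0.5056.

-0.51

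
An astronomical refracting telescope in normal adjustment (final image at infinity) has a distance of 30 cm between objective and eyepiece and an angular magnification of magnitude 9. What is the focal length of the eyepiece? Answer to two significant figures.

3.0 cm

In normal adjustment the tube length equals f_obj + f_eye and |M| = f_obj/f_eye.
So f_obj = 9 f_eye and 9 f_eye + f_eye = 30 cm, giving f_eye = 30/10 = 3.000 cm and f_obj = 27.000 cm.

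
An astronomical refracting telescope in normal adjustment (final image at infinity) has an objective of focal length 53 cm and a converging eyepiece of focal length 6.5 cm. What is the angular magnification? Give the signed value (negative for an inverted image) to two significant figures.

M = -f_obj/f_eye = -53/(6.5) = -8.154.

-8.2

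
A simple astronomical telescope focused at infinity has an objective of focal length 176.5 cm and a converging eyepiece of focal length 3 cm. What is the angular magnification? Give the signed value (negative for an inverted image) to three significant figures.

M = -f_obj/f_eye = -176.5/(3) = -58.833.

-58.8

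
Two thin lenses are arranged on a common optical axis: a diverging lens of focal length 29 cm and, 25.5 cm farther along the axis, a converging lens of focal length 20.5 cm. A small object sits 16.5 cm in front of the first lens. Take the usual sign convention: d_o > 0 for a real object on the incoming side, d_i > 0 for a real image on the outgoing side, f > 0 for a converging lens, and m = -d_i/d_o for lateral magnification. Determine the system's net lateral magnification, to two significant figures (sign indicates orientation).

First lens: d_i1 = 1/(1/(-29) - 1/16.5) = -10.516 cm.
m_1 = -(-10.516)/16.5 = 0.6374.
With d_i1 < 0 the first image is virtual and lies on the object side; the object distance for lens 2 is d_o2 = 25.5 - (-10.516) = 36.016 cm.
Second lens: d_i2 = 1/(1/20.5 - 1/(36.016)) = 47.584 cm.
m_2 = -(47.584)/(36.016) = -1.3212.
Overall magnification: m = m_1 m_2 = -0.8421.

-0.84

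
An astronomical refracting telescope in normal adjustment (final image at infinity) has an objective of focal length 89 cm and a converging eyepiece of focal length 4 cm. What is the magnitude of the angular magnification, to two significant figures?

22

|M| = f_obj/|f_eye| = 89/4 = 22.250.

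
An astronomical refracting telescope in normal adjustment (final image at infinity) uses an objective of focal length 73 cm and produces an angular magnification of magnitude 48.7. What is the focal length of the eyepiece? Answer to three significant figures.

1.50 cm

|M| = f_obj/f_eye, so f_eye = f_obj/|M| = 73/48.7 = 1.499 cm.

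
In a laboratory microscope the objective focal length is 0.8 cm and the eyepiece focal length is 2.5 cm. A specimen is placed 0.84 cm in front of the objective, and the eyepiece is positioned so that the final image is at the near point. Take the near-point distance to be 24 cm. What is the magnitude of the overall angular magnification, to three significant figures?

212

Objective: 1/d_i = 1/f_obj - 1/d_o = 1/0.8 - 1/0.84 = 0.05952 cm^-1, so d_i = 16.800 cm.
m_obj = -d_i/d_o = -16.800/0.84 = -20.000.
Eyepiece angular magnification (image at near point): M_eye = 1 + D/f_e = 1 + 24/2.5 = 10.600.
Overall M = m_obj x M_eye = (-20.000)(10.600) = -212.00.
|M| = 212.00.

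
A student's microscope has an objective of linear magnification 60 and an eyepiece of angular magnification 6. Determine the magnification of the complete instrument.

360

The overall magnification of a compound microscope is the product of the objective and eyepiece magnifications:
M = M_obj x M_eye = 60 x 6 = 360.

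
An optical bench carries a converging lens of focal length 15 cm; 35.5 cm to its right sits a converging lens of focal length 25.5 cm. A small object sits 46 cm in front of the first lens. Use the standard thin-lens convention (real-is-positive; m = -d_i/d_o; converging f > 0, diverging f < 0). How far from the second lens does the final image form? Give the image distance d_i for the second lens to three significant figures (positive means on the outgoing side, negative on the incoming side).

-27.5 cm

First lens: d_i1 = 1/(1/15 - 1/46) = 22.258 cm.
The intermediate image is 22.258 cm to the right of lens 1, so d_o2 = L - d_i1 = 35.5 - 22.258 = 13.242 cm.
Second lens: d_i2 = 1/(1/25.5 - 1/(13.242)) = -27.547 cm.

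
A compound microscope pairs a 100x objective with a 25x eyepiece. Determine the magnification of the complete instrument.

The overall magnification of a compound microscope is the product of the objective and eyepiece magnifications:
M = M_obj x M_eye = 100 x 25 = 2500.

2500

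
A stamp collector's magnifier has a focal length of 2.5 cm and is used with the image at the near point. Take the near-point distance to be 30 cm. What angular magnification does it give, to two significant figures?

13

M = 1 + D/f = 1 + 30/2.5 = 13.000.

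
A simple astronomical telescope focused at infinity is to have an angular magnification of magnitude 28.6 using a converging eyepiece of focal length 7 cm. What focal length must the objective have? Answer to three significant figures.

200 cm

|M| = f_obj/|f_eye|, so f_obj = |M| x |f_eye| = 28.6 x 7 = 200.200 cm.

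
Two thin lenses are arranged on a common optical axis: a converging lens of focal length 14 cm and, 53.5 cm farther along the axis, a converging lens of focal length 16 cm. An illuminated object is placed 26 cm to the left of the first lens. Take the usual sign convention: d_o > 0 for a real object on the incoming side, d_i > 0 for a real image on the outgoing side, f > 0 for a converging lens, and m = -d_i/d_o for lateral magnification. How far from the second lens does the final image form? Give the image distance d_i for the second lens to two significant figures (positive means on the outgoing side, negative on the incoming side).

Lens 1: 1/d_i1 = 1/f_1 - 1/d_o1 = 1/14 - 1/26 = 0.03297 cm^-1, so d_i1 = 30.333 cm.
The intermediate image is 30.333 cm to the right of lens 1, so d_o2 = L - d_i1 = 53.5 - 30.333 = 23.167 cm.
Lens 2: 1/d_i2 = 1/f_2 - 1/d_o2 = 1/16 - 1/(23.167) = 0.01933 cm^-1, so d_i2 = 51.721 cm.

52 cm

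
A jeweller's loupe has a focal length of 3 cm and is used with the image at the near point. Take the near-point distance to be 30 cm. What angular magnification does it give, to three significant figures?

11.0

M = 1 + D/f = 1 + 30/3 = 11.000.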